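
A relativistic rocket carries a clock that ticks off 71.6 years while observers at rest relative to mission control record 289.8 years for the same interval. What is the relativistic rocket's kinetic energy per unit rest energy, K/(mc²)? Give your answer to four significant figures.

3.047

The time-dilation ratio gives γ = 289.8/71.6 = 4.04749.
K/(mc²) = γ − 1 = 4.04749 − 1 = 3.047.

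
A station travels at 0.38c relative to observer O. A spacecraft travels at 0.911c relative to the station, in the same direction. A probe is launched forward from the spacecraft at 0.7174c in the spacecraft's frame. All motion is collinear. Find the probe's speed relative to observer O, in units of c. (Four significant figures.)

0.9931c

Apply u = (u'+v)/(1+u'v) twice. Probe in the station frame: (0.7174+0.911)/(1+0.7174·0.911) = 1.6284/1.6535514 = 0.98479c.
That velocity, transformed to the rest frame of observer O: (0.98479+0.38)/(1+0.98479·0.38) = 1.36479/1.3742202 = 0.99314c.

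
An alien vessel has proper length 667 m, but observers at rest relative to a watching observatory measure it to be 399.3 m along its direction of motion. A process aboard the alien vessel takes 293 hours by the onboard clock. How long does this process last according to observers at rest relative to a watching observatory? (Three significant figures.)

489 hours

Length contraction gives γ = L₀/L = 667/399.3 = 1.67042.
The same γ dilates the second interval: 1.67042 × 293 hours = 489 hours.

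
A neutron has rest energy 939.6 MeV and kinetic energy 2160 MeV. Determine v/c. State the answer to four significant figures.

0.9529

γ = 1 + K/(mc²) = 1 + 2160/939.6 = 3.2989.
β = √(1 − 1/γ²) = √(1 − 0.0918886) = √0.9081114 = 0.9529.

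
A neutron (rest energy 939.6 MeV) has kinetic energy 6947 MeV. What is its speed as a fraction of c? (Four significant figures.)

K = (γ−1)mc², so γ = 1 + 6947/939.6 = 8.3936.
Then v/c = √(1 − γ⁻²) = √(1 − 0.014194) = √0.985806 = 0.9929.

0.9929c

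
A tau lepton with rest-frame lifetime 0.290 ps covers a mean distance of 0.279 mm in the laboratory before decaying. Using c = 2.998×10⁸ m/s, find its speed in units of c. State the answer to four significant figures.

d = βγcτ ⇒ βγ = d/(cτ) = 2.790×10^-4 m / (8.6942×10^-5 m) = 3.209.
β = (βγ)/√(1+(βγ)²) = 3.209/√11.2977 = 0.9547.

0.9547c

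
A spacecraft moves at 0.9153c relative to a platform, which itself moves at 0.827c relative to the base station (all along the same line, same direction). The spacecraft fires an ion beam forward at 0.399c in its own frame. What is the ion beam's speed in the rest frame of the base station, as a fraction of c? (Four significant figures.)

First combine the ion beam and spacecraft (S''→S'): u₁ = (0.399 + 0.9153)/(1 + 0.399×0.9153) = 1.3143/1.3652047 = 0.96271.
Then combine with the platform (S'→S): u = (0.96271 + 0.827)/(1 + 0.96271×0.827) = 1.78971/1.79616117 = 0.99641.

0.9964c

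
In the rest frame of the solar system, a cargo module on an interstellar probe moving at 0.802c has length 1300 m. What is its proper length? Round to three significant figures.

Lorentz factor: γ = (1 − 0.643204)^(−1/2) = 1.6741.
Proper length: L₀ = γ·L = 1.6741 × 1300 = 2180 m.

2180 m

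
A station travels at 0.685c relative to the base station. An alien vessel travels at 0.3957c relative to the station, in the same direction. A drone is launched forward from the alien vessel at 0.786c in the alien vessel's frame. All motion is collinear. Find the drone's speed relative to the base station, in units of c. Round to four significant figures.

Apply u = (u'+v)/(1+u'v) twice. Drone in the station frame: (0.786+0.3957)/(1+0.786·0.3957) = 1.1817/1.3110202 = 0.90136c.
That velocity, transformed to the rest frame of the base station: (0.90136+0.685)/(1+0.90136·0.685) = 1.58636/1.6174316 = 0.98079c.

0.9808c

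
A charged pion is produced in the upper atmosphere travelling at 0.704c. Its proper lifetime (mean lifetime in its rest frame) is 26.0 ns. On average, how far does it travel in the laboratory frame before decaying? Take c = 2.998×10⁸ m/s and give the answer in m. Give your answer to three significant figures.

With β = 0.704, γ = 1/√(1 − 0.704²) = 1/√0.504384 = 1.4081.
Lab-frame lifetime: Δt = γτ = 1.4081 × 26.0 ns = 36.611 ns.
Distance: d = vΔt = 0.704 × 2.998×10⁸ m/s × 3.6611×10^-8 s = 7.73 m.

7.73 m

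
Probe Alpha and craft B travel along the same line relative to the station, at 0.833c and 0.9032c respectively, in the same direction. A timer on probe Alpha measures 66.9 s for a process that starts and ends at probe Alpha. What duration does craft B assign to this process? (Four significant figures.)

The velocity of probe Alpha relative to craft B is (0.833 − 0.9032)c / (1 − 0.833×0.9032) = −0.28348c; relative speed 0.28348c.
γ for this relative speed: γ = 1/√(1 − 0.0803609) = 1.0428.
Probe Alpha's interval is proper; time dilation gives Δt_B = γΔτ = 1.0428 × 66.9 s = 69.76 s.

69.76 s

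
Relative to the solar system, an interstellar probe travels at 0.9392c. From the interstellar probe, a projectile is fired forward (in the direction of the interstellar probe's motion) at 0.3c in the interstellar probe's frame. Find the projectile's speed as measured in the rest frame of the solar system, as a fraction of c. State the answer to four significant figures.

In units of c, u = (u' + v)/(1 + u'v) with u' = 0.3 and v = 0.9392.
Numerator: 0.3 + 0.9392 = 1.2392. Denominator: 1 + (0.3)(0.9392) = 1.28176.
u = 1.2392/1.28176 = 0.9668, so the speed is 0.9668c.

0.9668c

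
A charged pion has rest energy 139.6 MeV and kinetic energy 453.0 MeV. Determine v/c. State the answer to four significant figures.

0.9719

K = (γ−1)mc², so γ = 1 + 453.0/139.6 = 4.245.
Then v/c = √(1 − γ⁻²) = √(1 − 0.0554938) = √0.9445062 = 0.9719.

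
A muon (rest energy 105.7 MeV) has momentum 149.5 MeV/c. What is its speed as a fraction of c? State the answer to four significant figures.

0.8165c

pc/(mc²) = 149.5/105.7 = 1.4144 = βγ = β/√(1−β²).
So β² = x²/(1 + x²) with x = 1.4144: x² = 2.00053, β² = 2.00053/3.00053 = 0.666726, β = 0.8165.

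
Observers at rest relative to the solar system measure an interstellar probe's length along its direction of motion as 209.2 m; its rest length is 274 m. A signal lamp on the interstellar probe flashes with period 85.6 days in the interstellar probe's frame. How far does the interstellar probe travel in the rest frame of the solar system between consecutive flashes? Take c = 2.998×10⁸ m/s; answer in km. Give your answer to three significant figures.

1.88×10^12 km

γ = L₀/L = 274/209.2 = 1.30975.
β = √(1 − 1/γ²) = 0.6458. Lab-frame period = γτ = 1.30975×85.6 days = 112.11 days. Distance = βc × γτ = 0.6458 × 2.998×10⁸ m/s × 9686304 s = 1.8754×10^15 m = 1.88×10^12 km.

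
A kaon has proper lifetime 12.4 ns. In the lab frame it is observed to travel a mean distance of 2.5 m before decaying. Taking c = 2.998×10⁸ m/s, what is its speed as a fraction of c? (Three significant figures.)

d = βγcτ ⇒ βγ = d/(cτ) = 2.500 m / (3.71752 m) = 0.67249.
β = (βγ)/√(1+(βγ)²) = 0.67249/√1.452243 = 0.558.

0.558c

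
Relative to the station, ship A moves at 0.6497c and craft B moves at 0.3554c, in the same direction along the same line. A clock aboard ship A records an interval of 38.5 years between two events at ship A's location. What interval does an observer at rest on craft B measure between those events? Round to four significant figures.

41.67 years

Transform ship A's velocity into craft B's frame: (0.6497 − 0.3554)/(1 − 0.6497·0.3554) = 0.2943/0.76909662, so the relative speed is 0.38266c.
At |u| = 0.38266c, γ = (1 − 0.146429)^(−1/2) = 1.0824.
The clock on ship A records proper time, so craft B measures Δt = γΔτ = 1.0824 × 38.5 = 41.67 years.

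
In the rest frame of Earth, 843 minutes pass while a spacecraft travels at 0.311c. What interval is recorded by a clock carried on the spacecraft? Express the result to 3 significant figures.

801 minutes

γ = 1/√(1 − β²) = 1/√(1 − 0.096721) = 1/√0.903279 = 1/0.95041 = 1.0522.
The moving clock records proper time: Δτ = Δt/γ = 843/1.0522 = 801 minutes.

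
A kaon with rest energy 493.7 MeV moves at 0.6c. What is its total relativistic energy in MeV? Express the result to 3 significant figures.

γ = 1/√(1 − β²) = 1/√(1 − 0.36) = 1/√0.64 = 1/0.8 = 1.25.
Total energy: E = γmc² = 1.25 × 493.7 MeV = 617 MeV.

617 MeV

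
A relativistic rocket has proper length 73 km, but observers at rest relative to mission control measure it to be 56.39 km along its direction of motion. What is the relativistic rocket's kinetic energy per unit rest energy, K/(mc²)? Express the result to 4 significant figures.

From L = L₀/γ: γ = 73/56.39 = 1.29456.
Since K = (γ−1)mc², K/(mc²) = 1.29456 − 1 = 0.2946.

0.2946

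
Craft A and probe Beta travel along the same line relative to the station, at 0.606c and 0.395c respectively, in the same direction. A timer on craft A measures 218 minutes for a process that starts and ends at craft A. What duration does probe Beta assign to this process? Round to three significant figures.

Speed of craft A in probe Beta's frame: u = (v_A − v_B)/(1 − v_A v_B/c²) = (0.606 − 0.395)/(1 − 0.606×0.395) = 0.211/0.76063 = 0.2774; |u| = 0.2774c.
At |u| = 0.2774c, γ = (1 − 0.0769508)^(−1/2) = 1.0408.
Craft A's interval is proper; time dilation gives Δt_B = γΔτ = 1.0408 × 218 minutes = 227 minutes.

227 minutes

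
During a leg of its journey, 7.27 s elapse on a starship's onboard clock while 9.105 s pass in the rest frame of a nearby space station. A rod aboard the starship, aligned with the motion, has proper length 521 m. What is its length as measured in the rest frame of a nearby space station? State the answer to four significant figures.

The time-dilation ratio gives γ = 9.105/7.27 = 1.25241.
The rod contracts by the same γ: 521 m / 1.25241 = 416.0 m.

416.0 m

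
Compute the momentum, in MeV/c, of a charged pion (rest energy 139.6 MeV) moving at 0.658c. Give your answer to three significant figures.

122 MeV/c

Lorentz factor: γ = (1 − 0.432964)^(−1/2) = 1.328.
Momentum: p = γβ·mc = 1.328 × 0.658 × 139.6 MeV/c = 122 MeV/c.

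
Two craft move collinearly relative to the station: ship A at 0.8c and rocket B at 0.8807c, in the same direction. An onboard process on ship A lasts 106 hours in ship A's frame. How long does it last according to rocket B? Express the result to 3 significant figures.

Speed of ship A in rocket B's frame: u = (v_A − v_B)/(1 − v_A v_B/c²) = (0.8 − 0.8807)/(1 − 0.8×0.8807) = −0.0807/0.29544 = −0.27315; |u| = 0.27315c.
γ for this relative speed: γ = 1/√(1 − 0.0746109) = 1.0395.
Ship A's interval is proper; time dilation gives Δt_B = γΔτ = 1.0395 × 106 hours = 110 hours.

110 hours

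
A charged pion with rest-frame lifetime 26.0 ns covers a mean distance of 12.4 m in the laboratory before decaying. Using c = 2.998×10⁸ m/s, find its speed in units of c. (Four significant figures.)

0.8466c

Lab distance = (lab lifetime)·v = γτ·βc, so βγ = d/(cτ) = 12.40/(2.998×10⁸ × 2.600×10^-8) = 1.5908.
With βγ = 1.5908: γ² = 1 + (βγ)² = 3.53064, and β = (βγ)/γ = 1.5908/1.879 = 0.8466.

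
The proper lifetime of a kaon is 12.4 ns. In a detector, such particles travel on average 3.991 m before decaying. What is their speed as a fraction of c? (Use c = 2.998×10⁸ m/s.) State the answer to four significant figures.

Lab distance = (lab lifetime)·v = γτ·βc, so βγ = d/(cτ) = 3.991/(2.998×10⁸ × 1.240×10^-8) = 1.0736.
With βγ = 1.0736: γ² = 1 + (βγ)² = 2.15262, and β = (βγ)/γ = 1.0736/1.46718 = 0.7317.

0.7317c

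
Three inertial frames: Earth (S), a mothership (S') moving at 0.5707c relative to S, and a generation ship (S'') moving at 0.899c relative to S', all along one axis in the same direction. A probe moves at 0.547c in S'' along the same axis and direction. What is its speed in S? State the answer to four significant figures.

Apply u = (u'+v)/(1+u'v) twice. Probe in the mothership frame: (0.547+0.899)/(1+0.547·0.899) = 1.446/1.491753 = 0.96933c.
That velocity, transformed to the rest frame of Earth: (0.96933+0.5707)/(1+0.96933·0.5707) = 1.54003/1.553196631 = 0.99152c.

0.9915c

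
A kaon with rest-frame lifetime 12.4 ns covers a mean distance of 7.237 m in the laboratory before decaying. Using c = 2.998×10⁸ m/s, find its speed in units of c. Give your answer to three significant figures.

0.890c

d = βγcτ ⇒ βγ = d/(cτ) = 7.237 m / (3.71752 m) = 1.9467.
β = (βγ)/√(1+(βγ)²) = 1.9467/√4.78964 = 0.890.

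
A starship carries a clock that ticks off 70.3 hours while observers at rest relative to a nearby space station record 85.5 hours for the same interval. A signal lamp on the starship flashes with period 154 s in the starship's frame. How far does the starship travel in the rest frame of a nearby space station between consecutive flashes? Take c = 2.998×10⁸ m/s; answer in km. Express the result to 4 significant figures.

From Δt = γΔτ: γ = 85.5/70.3 = 1.21622.
β = √(1 − 1/γ²) = 0.56917. Lab-frame period = γτ = 1.21622×154 s = 187.3 s. Distance = βc × γτ = 0.56917 × 2.998×10⁸ m/s × 187.3 s = 3.1960×10^10 m = 3.196×10^7 km.

3.196×10^7 km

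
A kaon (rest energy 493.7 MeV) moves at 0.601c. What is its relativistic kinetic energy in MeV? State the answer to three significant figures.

With β = 0.601, γ = 1/√(1 − 0.601²) = 1/√0.638799 = 1.25117.
Kinetic energy: K = (γ − 1)mc² = (1.25117 − 1) × 493.7 MeV = 0.25117 × 493.7 = 124 MeV.

124 MeV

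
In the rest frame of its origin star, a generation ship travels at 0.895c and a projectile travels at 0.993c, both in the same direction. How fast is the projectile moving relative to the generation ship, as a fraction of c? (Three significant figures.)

Transform to the generation ship's frame: u' = (u − v)/(1 − uv/c²).
u' = (0.993 − 0.895)/(1 − 0.993×0.895) = 0.098/0.111265 = 0.88078.
Speed in the generation ship's frame: 0.881c (in the same direction).

0.881c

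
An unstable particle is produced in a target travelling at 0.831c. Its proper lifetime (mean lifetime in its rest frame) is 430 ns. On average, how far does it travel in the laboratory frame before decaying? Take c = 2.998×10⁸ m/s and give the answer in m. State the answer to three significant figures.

193 m

With β = 0.831, γ = 1/√(1 − 0.831²) = 1/√0.309439 = 1.7977.
Lab-frame lifetime: Δt = γτ = 1.7977 × 430 ns = 773.01 ns.
Distance: d = vΔt = 0.831 × 2.998×10⁸ m/s × 7.7301×10^-7 s = 193 m.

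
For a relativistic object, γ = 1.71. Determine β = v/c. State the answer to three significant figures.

β = √(1 − 1/γ²) = √(1 − 1/2.9241) = √0.658014 = 0.811.

0.811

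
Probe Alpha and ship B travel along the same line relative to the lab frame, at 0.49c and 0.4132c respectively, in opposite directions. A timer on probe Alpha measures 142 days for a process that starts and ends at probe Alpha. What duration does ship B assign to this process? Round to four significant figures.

Speed of probe Alpha in ship B's frame: u = (v_A + v_B)/(1 + v_A v_B/c²) = (0.49 + 0.4132)/(1 + 0.49×0.4132) = 0.9032/1.202468 = 0.75112; |u| = 0.75112c.
At |u| = 0.75112c, γ = (1 − 0.564181)^(−1/2) = 1.5148.
Probe Alpha's interval is proper; time dilation gives Δt_B = γΔτ = 1.5148 × 142 days = 215.1 days.

215.1 days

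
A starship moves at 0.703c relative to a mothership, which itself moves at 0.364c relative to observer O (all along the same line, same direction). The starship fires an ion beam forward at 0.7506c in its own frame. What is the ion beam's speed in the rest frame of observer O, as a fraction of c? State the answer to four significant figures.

0.9771c

Compose velocities in two stages. Stage 1 (into S'): u₁ = (0.7506+0.703)/(1+0.7506×0.703) = 0.95151.
Stage 2 (into S): u = (0.95151+0.364)/(1+0.95151×0.364) = 0.97709, so the speed is 0.9771c.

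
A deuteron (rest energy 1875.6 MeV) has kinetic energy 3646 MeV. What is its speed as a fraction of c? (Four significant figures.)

0.9405c

γ = 1 + K/(mc²) = 1 + 3646/1875.6 = 2.9439.
β = √(1 − 1/γ²) = √(1 − 0.115386) = √0.884614 = 0.9405.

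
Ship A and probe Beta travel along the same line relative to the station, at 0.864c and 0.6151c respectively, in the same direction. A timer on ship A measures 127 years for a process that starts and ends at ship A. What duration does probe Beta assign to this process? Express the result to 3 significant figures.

150 years

Transform ship A's velocity into probe Beta's frame: (0.864 − 0.6151)/(1 − 0.864·0.6151) = 0.2489/0.4685536, so the relative speed is 0.53121c.
At |u| = 0.53121c, γ = (1 − 0.282184)^(−1/2) = 1.1803.
The clock on ship A records proper time, so probe Beta measures Δt = γΔτ = 1.1803 × 127 = 150 years.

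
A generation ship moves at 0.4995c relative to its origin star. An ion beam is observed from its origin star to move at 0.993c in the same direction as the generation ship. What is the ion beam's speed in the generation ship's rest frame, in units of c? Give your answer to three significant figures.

Transform to the generation ship's frame: u' = (u − v)/(1 − uv/c²).
u' = (0.993 − 0.4995)/(1 − 0.993×0.4995) = 0.4935/0.5039965 = 0.97917.
Speed in the generation ship's frame: 0.979c (in the same direction).

0.979c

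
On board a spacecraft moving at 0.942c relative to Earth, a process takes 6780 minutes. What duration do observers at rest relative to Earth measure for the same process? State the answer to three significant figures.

20200 minutes

γ = 1/√(1 − β²) = 1/√(1 − 0.887364) = 1/√0.112636 = 1/0.335613 = 2.9796.
The onboard clock measures proper time, so the interval in the rest frame of Earth is dilated: Δt = γ·Δτ = 2.9796 × 6780 minutes = 20200 minutes.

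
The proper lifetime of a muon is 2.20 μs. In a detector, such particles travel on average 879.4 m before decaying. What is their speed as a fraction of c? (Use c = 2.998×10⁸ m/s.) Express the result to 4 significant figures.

0.8000c

Let x = d/(cτ) = 879.4 m / (2.998×10⁸ m/s × 2.200×10^-6 s) = 1.3333. Since d = βγcτ, x = βγ = β/√(1−β²).
Solving: β² = x²/(1+x²) = 1.77769/2.77769 = 0.639989, so β = 0.8000.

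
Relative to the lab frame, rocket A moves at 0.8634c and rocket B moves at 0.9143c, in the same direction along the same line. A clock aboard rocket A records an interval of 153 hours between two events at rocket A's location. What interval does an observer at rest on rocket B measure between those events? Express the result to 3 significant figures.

158 hours

The velocity of rocket A relative to rocket B is (0.8634 − 0.9143)c / (1 − 0.8634×0.9143) = −0.2417c; relative speed 0.2417c.
γ for this relative speed: γ = 1/√(1 − 0.0584189) = 1.0306.
Rocket A's interval is proper; time dilation gives Δt_B = γΔτ = 1.0306 × 153 hours = 158 hours.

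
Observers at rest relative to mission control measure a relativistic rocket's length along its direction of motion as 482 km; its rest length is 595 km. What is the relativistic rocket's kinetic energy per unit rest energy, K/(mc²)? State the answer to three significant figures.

0.234

γ = L₀/L = 595/482 = 1.23444.
K/(mc²) = γ − 1 = 1.23444 − 1 = 0.234.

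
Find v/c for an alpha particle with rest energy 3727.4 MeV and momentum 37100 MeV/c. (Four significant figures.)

0.9950

pc/(mc²) = 37100/3727.4 = 9.9533 = βγ = β/√(1−β²).
So β² = x²/(1 + x²) with x = 9.9533: x² = 99.0682, β² = 99.0682/100.0682 = 0.990007, β = 0.9950.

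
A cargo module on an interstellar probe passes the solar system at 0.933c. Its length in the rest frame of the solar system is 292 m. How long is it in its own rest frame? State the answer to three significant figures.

With β = 0.933, γ = 1/√(1 − 0.933²) = 1/√0.129511 = 2.7787.
Proper length: L₀ = γ·L = 2.7787 × 292 = 811 m.

811 m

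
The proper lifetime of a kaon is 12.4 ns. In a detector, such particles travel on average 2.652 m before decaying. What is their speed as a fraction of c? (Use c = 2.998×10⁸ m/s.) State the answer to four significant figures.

0.5807c

Lab distance = (lab lifetime)·v = γτ·βc, so βγ = d/(cτ) = 2.652/(2.998×10⁸ × 1.240×10^-8) = 0.71338.
With βγ = 0.71338: γ² = 1 + (βγ)² = 1.508911, and β = (βγ)/γ = 0.71338/1.22838 = 0.5807.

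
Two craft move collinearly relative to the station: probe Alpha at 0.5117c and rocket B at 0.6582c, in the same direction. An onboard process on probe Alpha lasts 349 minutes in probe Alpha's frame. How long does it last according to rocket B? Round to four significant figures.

The velocity of probe Alpha relative to rocket B is (0.5117 − 0.6582)c / (1 − 0.5117×0.6582) = −0.2209c; relative speed 0.2209c.
γ for this relative speed: γ = 1/√(1 − 0.0487968) = 1.0253.
Probe Alpha's interval is proper; time dilation gives Δt_B = γΔτ = 1.0253 × 349 minutes = 357.8 minutes.

357.8 minutes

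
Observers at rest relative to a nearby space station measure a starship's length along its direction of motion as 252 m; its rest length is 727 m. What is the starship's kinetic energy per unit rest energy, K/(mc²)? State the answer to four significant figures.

From L = L₀/γ: γ = 727/252 = 2.88492.
Since K = (γ−1)mc², K/(mc²) = 2.88492 − 1 = 1.885.

1.885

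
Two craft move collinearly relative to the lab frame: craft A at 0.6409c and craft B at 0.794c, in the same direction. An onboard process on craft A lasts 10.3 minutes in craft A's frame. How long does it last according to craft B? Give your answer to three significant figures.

10.8 minutes

Transform craft A's velocity into craft B's frame: (0.6409 − 0.794)/(1 − 0.6409·0.794) = −0.1531/0.4911254, so the relative speed is 0.31173c.
γ for this relative speed: γ = 1/√(1 − 0.0971756) = 1.0524.
Craft A's interval is proper; time dilation gives Δt_B = γΔτ = 1.0524 × 10.3 minutes = 10.8 minutes.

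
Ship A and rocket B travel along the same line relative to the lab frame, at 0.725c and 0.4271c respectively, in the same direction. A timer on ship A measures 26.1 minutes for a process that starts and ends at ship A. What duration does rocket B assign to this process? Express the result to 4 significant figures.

28.93 minutes

Speed of ship A in rocket B's frame: u = (v_A − v_B)/(1 − v_A v_B/c²) = (0.725 − 0.4271)/(1 − 0.725×0.4271) = 0.2979/0.6903525 = 0.43152; |u| = 0.43152c.
γ for this relative speed: γ = 1/√(1 − 0.18621) = 1.1085.
Ship A's interval is proper; time dilation gives Δt_B = γΔτ = 1.1085 × 26.1 minutes = 28.93 minutes.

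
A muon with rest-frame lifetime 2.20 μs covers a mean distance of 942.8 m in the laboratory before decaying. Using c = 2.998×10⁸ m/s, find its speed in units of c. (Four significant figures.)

Lab distance = (lab lifetime)·v = γτ·βc, so βγ = d/(cτ) = 942.8/(2.998×10⁸ × 2.200×10^-6) = 1.4294.
With βγ = 1.4294: γ² = 1 + (βγ)² = 3.04318, and β = (βγ)/γ = 1.4294/1.74447 = 0.8194.

0.8194c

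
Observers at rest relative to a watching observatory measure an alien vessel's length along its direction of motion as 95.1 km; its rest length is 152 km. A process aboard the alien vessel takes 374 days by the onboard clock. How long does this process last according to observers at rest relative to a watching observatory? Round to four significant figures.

From L = L₀/γ: γ = 152/95.1 = 1.59832.
Δt = γΔτ = 1.59832 × 374 = 597.8 days.

597.8 days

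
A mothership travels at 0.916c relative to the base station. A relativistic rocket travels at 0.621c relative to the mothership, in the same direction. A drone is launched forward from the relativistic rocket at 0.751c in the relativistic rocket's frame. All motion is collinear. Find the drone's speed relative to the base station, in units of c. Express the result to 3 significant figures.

0.997c

Apply u = (u'+v)/(1+u'v) twice. Drone in the mothership frame: (0.751+0.621)/(1+0.751·0.621) = 1.372/1.466371 = 0.93564c.
That velocity, transformed to the rest frame of the base station: (0.93564+0.916)/(1+0.93564·0.916) = 1.85164/1.85704624 = 0.99709c.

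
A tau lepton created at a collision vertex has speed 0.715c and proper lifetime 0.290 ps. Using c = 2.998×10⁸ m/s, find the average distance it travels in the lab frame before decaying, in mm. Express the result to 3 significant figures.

0.0889 mm

β² = 0.511225, so γ = 1/√0.488775 = 1.4304.
Lab-frame lifetime: Δt = γτ = 1.4304 × 0.290 ps = 0.41482 ps.
Distance: d = vΔt = 0.715 × 2.998×10⁸ m/s × 4.1482×10^-13 s = 8.89×10^-5 m = 0.0889 mm.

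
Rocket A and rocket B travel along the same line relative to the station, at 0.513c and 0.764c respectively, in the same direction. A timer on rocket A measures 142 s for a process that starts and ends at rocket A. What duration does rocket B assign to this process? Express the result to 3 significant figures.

156 s

Speed of rocket A in rocket B's frame: u = (v_A − v_B)/(1 − v_A v_B/c²) = (0.513 − 0.764)/(1 − 0.513×0.764) = −0.251/0.608068 = −0.41278; |u| = 0.41278c.
γ for this relative speed: γ = 1/√(1 − 0.170387) = 1.0979.
The clock on rocket A records proper time, so rocket B measures Δt = γΔτ = 1.0979 × 142 = 156 s.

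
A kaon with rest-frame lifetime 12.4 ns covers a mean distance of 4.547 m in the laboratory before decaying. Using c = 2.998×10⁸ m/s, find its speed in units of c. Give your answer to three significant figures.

d = βγcτ ⇒ βγ = d/(cτ) = 4.547 m / (3.71752 m) = 1.2231.
β = (βγ)/√(1+(βγ)²) = 1.2231/√2.49597 = 0.774.

0.774c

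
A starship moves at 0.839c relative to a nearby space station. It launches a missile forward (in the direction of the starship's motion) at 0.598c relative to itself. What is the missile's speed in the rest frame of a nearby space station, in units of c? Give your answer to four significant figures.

In units of c, u = (u' + v)/(1 + u'v) with u' = 0.598 and v = 0.839.
Numerator: 0.598 + 0.839 = 1.437. Denominator: 1 + (0.598)(0.839) = 1.501722.
u = 1.437/1.501722 = 0.9569, so the speed is 0.9569c.

0.9569c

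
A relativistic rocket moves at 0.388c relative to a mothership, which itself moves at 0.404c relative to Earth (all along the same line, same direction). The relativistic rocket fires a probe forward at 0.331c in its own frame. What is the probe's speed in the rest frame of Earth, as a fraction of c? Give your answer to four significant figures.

0.8280c

Apply u = (u'+v)/(1+u'v) twice. Probe in the mothership frame: (0.331+0.388)/(1+0.331·0.388) = 0.719/1.128428 = 0.63717c.
That velocity, transformed to the rest frame of Earth: (0.63717+0.404)/(1+0.63717·0.404) = 1.04117/1.25741668 = 0.82802c.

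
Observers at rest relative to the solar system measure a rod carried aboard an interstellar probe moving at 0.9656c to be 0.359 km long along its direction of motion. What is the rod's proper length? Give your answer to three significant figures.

With β = 0.9656, γ = 1/√(1 − 0.9656²) = 1/√0.06761664 = 3.8457.
Proper length: L₀ = γ·L = 3.8457 × 0.359 = 1.38 km.

1.38 km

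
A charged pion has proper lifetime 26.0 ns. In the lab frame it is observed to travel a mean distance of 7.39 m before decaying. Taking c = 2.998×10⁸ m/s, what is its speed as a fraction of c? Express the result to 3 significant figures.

Lab distance = (lab lifetime)·v = γτ·βc, so βγ = d/(cτ) = 7.390/(2.998×10⁸ × 2.600×10^-8) = 0.94807.
With βγ = 0.94807: γ² = 1 + (βγ)² = 1.898837, and β = (βγ)/γ = 0.94807/1.37798 = 0.688.

0.688c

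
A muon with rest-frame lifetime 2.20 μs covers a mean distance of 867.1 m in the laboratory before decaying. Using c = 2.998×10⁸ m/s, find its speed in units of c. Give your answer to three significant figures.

d = βγcτ ⇒ βγ = d/(cτ) = 867.1 m / (659.56 m) = 1.3147.
β = (βγ)/√(1+(βγ)²) = 1.3147/√2.72844 = 0.796.

0.796c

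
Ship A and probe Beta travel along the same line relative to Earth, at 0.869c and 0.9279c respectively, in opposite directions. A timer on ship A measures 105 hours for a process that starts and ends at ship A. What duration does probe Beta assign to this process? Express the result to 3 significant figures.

1030 hours

The velocity of ship A relative to probe Beta is (0.869 + 0.9279)c / (1 + 0.869×0.9279) = 0.99477c; relative speed 0.99477c.
γ for this relative speed: γ = 1/√(1 − 0.989567) = 9.7903.
The clock on ship A records proper time, so probe Beta measures Δt = γΔτ = 9.7903 × 105 = 1030 hours.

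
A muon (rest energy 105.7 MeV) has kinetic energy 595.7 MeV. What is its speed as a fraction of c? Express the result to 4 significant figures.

γ = 1 + K/(mc²) = 1 + 595.7/105.7 = 6.6358.
β = √(1 − 1/γ²) = √(1 − 0.0227098) = √0.9772902 = 0.9886.

0.9886c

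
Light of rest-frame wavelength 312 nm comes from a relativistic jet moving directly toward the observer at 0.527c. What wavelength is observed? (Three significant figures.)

174 nm

Relativistic Doppler for wavelength: λ_obs = λ_src · √((1−β)/(1+β)).
With β = 0.527: factor = √(0.473/1.527) = 0.55656.
λ_obs = 312 × 0.55656 = 174 nm.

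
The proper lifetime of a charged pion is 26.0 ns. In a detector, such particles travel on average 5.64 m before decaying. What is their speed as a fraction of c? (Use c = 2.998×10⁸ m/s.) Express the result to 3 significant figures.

Let x = d/(cτ) = 5.640 m / (2.998×10⁸ m/s × 2.600×10^-8 s) = 0.72356. Since d = βγcτ, x = βγ = β/√(1−β²).
Solving: β² = x²/(1+x²) = 0.523539/1.523539 = 0.343633, so β = 0.586.

0.586c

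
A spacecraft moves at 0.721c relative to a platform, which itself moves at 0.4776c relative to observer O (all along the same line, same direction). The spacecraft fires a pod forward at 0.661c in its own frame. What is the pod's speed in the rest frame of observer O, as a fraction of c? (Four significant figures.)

0.9769c

Apply u = (u'+v)/(1+u'v) twice. Pod in the platform frame: (0.661+0.721)/(1+0.661·0.721) = 1.382/1.476581 = 0.93595c.
That velocity, transformed to the rest frame of observer O: (0.93595+0.4776)/(1+0.93595·0.4776) = 1.41355/1.44700972 = 0.97688c.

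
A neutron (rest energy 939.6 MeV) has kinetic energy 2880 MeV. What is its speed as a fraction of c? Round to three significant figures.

0.969c

K = (γ−1)mc², so γ = 1 + 2880/939.6 = 4.0651.
Then v/c = √(1 − γ⁻²) = √(1 − 0.0605142) = √0.9394858 = 0.969.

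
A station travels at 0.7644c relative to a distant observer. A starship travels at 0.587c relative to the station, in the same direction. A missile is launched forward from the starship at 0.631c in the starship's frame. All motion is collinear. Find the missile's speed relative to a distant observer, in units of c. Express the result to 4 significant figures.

Compose velocities in two stages. Stage 1 (into S'): u₁ = (0.631+0.587)/(1+0.631×0.587) = 0.88879.
Stage 2 (into S): u = (0.88879+0.7644)/(1+0.88879×0.7644) = 0.9844, so the speed is 0.9844c.

0.9844c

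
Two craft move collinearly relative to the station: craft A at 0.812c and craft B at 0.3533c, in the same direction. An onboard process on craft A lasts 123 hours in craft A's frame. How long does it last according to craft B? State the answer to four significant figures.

160.6 hours

The velocity of craft A relative to craft B is (0.812 − 0.3533)c / (1 − 0.812×0.3533) = 0.64323c; relative speed 0.64323c.
γ for this relative speed: γ = 1/√(1 − 0.413745) = 1.306.
Craft A's interval is proper; time dilation gives Δt_B = γΔτ = 1.306 × 123 hours = 160.6 hours.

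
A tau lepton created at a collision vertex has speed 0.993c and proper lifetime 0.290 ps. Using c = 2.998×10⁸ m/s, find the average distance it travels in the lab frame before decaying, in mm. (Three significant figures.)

Lorentz factor: γ = (1 − 0.986049)^(−1/2) = 8.4664.
Lab-frame lifetime: Δt = γτ = 8.4664 × 0.290 ps = 2.4553 ps.
Distance: d = vΔt = 0.993 × 2.998×10⁸ m/s × 2.4553×10^-12 s = 7.31×10^-4 m = 0.731 mm.

0.731 mm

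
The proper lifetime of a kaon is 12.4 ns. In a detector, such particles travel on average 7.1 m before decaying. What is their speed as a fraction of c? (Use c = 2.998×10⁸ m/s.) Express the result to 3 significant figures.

0.886c

Lab distance = (lab lifetime)·v = γτ·βc, so βγ = d/(cτ) = 7.100/(2.998×10⁸ × 1.240×10^-8) = 1.9099.
With βγ = 1.9099: γ² = 1 + (βγ)² = 4.64772, and β = (βγ)/γ = 1.9099/2.15586 = 0.886.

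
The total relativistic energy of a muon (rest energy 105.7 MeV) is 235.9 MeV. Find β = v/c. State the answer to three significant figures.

0.894

γ = E/(mc²) = 235.9/105.7 = 2.2318.
β = √(1 − 1/γ²) = √(1 − 0.200766) = √0.799234 = 0.894.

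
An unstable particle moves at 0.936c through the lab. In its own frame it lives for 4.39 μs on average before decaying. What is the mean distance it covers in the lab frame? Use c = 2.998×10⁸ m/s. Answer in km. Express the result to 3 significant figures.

β² = 0.876096, so γ = 1/√0.123904 = 2.8409.
Lab-frame lifetime: Δt = γτ = 2.8409 × 4.39 μs = 12.472 μs.
Distance: d = vΔt = 0.936 × 2.998×10⁸ m/s × 1.2472×10^-5 s = 3500 m = 3.50 km.

3.50 km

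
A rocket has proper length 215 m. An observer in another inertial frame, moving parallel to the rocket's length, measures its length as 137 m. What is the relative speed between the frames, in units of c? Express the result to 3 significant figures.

Length contraction gives γ = L₀/L = 215/137 = 1.5693.
β = √(1 − 1/γ²) = √0.593942 = 0.771.

0.771c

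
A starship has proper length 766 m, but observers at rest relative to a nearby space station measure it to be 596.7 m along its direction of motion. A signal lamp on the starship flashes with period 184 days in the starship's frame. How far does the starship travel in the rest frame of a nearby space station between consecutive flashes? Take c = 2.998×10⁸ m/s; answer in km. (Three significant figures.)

γ = L₀/L = 766/596.7 = 1.28373.
β = √(1 − 1/γ²) = 0.62705. Lab-frame period = γτ = 1.28373×184 days = 236.21 days. Distance = βc × γτ = 0.62705 × 2.998×10⁸ m/s × 20408544 s = 3.8366×10^15 m = 3.84×10^12 km.

3.84×10^12 km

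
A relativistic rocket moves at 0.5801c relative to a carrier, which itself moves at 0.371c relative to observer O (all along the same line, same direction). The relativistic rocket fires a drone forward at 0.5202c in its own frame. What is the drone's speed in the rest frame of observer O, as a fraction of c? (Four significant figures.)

0.9259c

Compose velocities in two stages. Stage 1 (into S'): u₁ = (0.5202+0.5801)/(1+0.5202×0.5801) = 0.84524.
Stage 2 (into S): u = (0.84524+0.371)/(1+0.84524×0.371) = 0.92589, so the speed is 0.9259c.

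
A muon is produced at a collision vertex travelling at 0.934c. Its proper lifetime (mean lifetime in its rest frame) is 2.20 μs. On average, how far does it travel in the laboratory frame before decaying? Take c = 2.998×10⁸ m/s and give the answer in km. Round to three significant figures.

1.72 km

Lorentz factor: γ = (1 − 0.872356)^(−1/2) = 2.799.
Lab-frame lifetime: Δt = γτ = 2.799 × 2.20 μs = 6.1578 μs.
Distance: d = vΔt = 0.934 × 2.998×10⁸ m/s × 6.1578×10^-6 s = 1720 m = 1.72 km.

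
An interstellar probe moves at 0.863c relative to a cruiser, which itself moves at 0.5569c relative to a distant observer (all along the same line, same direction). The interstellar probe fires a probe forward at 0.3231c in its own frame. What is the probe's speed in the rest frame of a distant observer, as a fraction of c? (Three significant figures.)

0.979c

Apply u = (u'+v)/(1+u'v) twice. Probe in the cruiser frame: (0.3231+0.863)/(1+0.3231·0.863) = 1.1861/1.2788353 = 0.92748c.
That velocity, transformed to the rest frame of a distant observer: (0.92748+0.5569)/(1+0.92748·0.5569) = 1.48438/1.516513612 = 0.97881c.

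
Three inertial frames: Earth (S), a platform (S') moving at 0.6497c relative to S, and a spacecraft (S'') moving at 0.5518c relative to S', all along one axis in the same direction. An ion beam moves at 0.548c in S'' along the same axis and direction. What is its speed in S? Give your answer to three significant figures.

0.965c

Compose velocities in two stages. Stage 1 (into S'): u₁ = (0.548+0.5518)/(1+0.548×0.5518) = 0.84445.
Stage 2 (into S): u = (0.84445+0.6497)/(1+0.84445×0.6497) = 0.96481, so the speed is 0.965c.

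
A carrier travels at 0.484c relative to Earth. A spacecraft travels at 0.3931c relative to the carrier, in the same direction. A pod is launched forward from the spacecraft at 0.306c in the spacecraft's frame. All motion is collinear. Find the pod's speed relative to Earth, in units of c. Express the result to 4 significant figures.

First combine the pod and spacecraft (S''→S'): u₁ = (0.306 + 0.3931)/(1 + 0.306×0.3931) = 0.6991/1.1202886 = 0.62404.
Then combine with the carrier (S'→S): u = (0.62404 + 0.484)/(1 + 0.62404×0.484) = 1.10804/1.30203536 = 0.85101.

0.8510c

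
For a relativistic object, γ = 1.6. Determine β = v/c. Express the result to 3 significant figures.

β = √(1 − 1/γ²) = √(1 − 1/2.56) = √0.609375 = 0.781.

0.781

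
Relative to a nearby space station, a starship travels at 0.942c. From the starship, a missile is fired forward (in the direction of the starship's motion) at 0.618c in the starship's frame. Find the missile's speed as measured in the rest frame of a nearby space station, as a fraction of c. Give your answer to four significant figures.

Relativistic velocity addition: u = (u' + v)/(1 + u'v/c²), with u' = 0.618c and v = 0.942c.
Numerator: 0.618 + 0.942 = 1.56. Denominator: 1 + (0.618)(0.942) = 1.582156.
u = 1.56/1.582156 = 0.986, so the speed is 0.9860c.

0.9860c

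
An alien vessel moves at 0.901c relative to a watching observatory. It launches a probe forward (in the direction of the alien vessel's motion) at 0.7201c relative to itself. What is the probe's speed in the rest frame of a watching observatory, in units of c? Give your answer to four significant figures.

Relativistic velocity addition: u = (u' + v)/(1 + u'v/c²), with u' = 0.7201c and v = 0.901c.
Numerator: 0.7201 + 0.901 = 1.6211. Denominator: 1 + (0.7201)(0.901) = 1.6488101.
u = 1.6211/1.6488101 = 0.98319, so the speed is 0.9832c.

0.9832c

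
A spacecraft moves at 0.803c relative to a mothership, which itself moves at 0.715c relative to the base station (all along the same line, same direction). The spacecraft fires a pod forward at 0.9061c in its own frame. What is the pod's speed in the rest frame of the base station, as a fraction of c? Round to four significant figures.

0.9982c

Apply u = (u'+v)/(1+u'v) twice. Pod in the mothership frame: (0.9061+0.803)/(1+0.9061·0.803) = 1.7091/1.7275983 = 0.98929c.
That velocity, transformed to the rest frame of the base station: (0.98929+0.715)/(1+0.98929·0.715) = 1.70429/1.70734235 = 0.99821c.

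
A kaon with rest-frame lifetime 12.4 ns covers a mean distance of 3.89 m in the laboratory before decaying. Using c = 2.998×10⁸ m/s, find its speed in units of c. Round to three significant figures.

0.723c

Let x = d/(cτ) = 3.890 m / (2.998×10⁸ m/s × 1.240×10^-8 s) = 1.0464. Since d = βγcτ, x = βγ = β/√(1−β²).
Solving: β² = x²/(1+x²) = 1.09495/2.09495 = 0.522662, so β = 0.723.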